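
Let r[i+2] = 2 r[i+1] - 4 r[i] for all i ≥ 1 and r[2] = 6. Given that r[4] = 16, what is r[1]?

-2

Let r[1] = v.
r[3] = 12 - 4v
r[4] = -8v
So -8v = 16, giving v = -2.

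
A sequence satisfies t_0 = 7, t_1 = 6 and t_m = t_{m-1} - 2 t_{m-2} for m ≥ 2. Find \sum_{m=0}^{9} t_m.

t_2 = 6 - 2*7 = -8
t_3 = (-8) - 2*6 = -20
t_4 = (-20) - 2*(-8) = -4
t_5 = (-4) - 2*(-20) = 36
t_6 = 36 - 2*(-4) = 44
t_7 = 44 - 2*36 = -28
t_8 = (-28) - 2*44 = -116
t_9 = (-116) - 2*(-28) = -60
Sum = 7 + 6 + (-8) + (-20) + (-4) + 36 + 44 + (-28) + (-116) + (-60) = -143

-143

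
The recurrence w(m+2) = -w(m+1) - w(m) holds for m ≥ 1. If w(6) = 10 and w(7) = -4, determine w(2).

-6

Rearranging, w(m-2) = -(w(m) + w(m-1)).
w(5) = -(-4 + 10) = -6
w(4) = -(10 + (-6)) = -4
w(3) = -(-6 + (-4)) = 10
w(2) = -(-4 + 10) = -6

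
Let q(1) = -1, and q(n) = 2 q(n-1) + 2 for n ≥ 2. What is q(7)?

62

q(2) = 2·(-1) + 2 = 0
q(3) = 2·0 + 2 = 2
q(4) = 2·2 + 2 = 6
q(5) = 2·6 + 2 = 14
q(6) = 2·14 + 2 = 30
q(7) = 2·30 + 2 = 62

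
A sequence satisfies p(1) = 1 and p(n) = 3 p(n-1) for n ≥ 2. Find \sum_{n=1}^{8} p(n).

p(2) = 3·1 = 3
p(3) = 3·3 = 9
p(4) = 3·9 = 27
p(5) = 3·27 = 81
p(6) = 3·81 = 243
p(7) = 3·243 = 729
p(8) = 3·729 = 2187
Sum = 1 + 3 + 9 + 27 + 81 + 243 + 729 + 2187 = 3280

3280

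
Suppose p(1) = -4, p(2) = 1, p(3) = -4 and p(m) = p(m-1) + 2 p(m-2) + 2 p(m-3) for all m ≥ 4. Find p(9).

-496

p(4) = (-4) + 2·1 + 2·(-4) = -10
p(5) = (-10) + 2·(-4) + 2·1 = -16
p(6) = (-16) + 2·(-10) + 2·(-4) = -44
p(7) = (-44) + 2·(-16) + 2·(-10) = -96
p(8) = (-96) + 2·(-44) + 2·(-16) = -216
p(9) = (-216) + 2·(-96) + 2·(-44) = -496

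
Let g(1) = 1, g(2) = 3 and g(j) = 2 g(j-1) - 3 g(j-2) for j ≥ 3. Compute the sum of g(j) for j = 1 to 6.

-32

g(3) = 2(3) - 3(1) = 3
g(4) = 2(3) - 3(3) = -3
g(5) = 2(-3) - 3(3) = -15
g(6) = 2(-15) - 3(-3) = -21
Sum = 1 + 3 + 3 + (-3) + (-15) + (-21) = -32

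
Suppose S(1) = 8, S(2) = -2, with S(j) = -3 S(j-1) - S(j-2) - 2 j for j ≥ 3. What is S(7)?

-372

S(3) = -3·(-2) - 8 - 6 = -8
S(4) = -3·(-8) - (-2) - 8 = 18
S(5) = -3·18 - (-8) - 10 = -56
S(6) = -3·(-56) - 18 - 12 = 138
S(7) = -3·138 - (-56) - 14 = -372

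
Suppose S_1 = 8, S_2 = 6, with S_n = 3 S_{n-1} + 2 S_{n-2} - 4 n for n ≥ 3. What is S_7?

S_3 = 3(6) + 2(8) - 12 = 22
S_4 = 3(22) + 2(6) - 16 = 62
S_5 = 3(62) + 2(22) - 20 = 210
S_6 = 3(210) + 2(62) - 24 = 730
S_7 = 3(730) + 2(210) - 28 = 2582

2582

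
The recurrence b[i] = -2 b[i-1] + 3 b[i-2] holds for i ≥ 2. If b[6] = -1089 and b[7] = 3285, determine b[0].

Rearranging, b[i-2] = (b[i] + 2 b[i-1]) / 3.
b[5] = (3285 + 2·(-1089)) / 3 = 1107/3 = 369
b[4] = (-1089 + 2·369) / 3 = -351/3 = -117
b[3] = (369 + 2·(-117)) / 3 = 135/3 = 45
b[2] = (-117 + 2·45) / 3 = -27/3 = -9
b[1] = (45 + 2·(-9)) / 3 = 27/3 = 9
b[0] = (-9 + 2·9) / 3 = 9/3 = 3

3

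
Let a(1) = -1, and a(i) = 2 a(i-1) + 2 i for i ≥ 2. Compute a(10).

2536

a(2) = 2*(-1) + 4 = 2
a(3) = 2*2 + 6 = 10
a(4) = 2*10 + 8 = 28
a(5) = 2*28 + 10 = 66
a(6) = 2*66 + 12 = 144
a(7) = 2*144 + 14 = 302
a(8) = 2*302 + 16 = 620
a(9) = 2*620 + 18 = 1258
a(10) = 2*1258 + 20 = 2536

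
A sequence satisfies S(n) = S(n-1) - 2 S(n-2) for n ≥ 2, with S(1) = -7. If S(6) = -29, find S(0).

3

Let S(0) = w.
S(2) = -7 - 2w
S(3) = 7 - 2w
S(4) = 21 + 2w
S(5) = 7 + 6w
S(6) = -35 + 2w
So -35 + 2w = -29, giving w = 3.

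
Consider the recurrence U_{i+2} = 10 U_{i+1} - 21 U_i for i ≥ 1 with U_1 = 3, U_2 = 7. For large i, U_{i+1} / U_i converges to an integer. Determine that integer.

The characteristic equation is r^2 - 10r + 21 = 0, which factors as (r - 7)(r - 3) = 0.
So the roots are 7 and 3. Since |7| > |3| and the coefficient of 7^i is non-zero, the ratio tends to 7.

7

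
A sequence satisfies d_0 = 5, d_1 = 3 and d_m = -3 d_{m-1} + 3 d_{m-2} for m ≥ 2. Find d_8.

d_2 = -3*3 + 3*5 = 6
d_3 = -3*6 + 3*3 = -9
d_4 = -3*(-9) + 3*6 = 45
d_5 = -3*45 + 3*(-9) = -162
d_6 = -3*(-162) + 3*45 = 621
d_7 = -3*621 + 3*(-162) = -2349
d_8 = -3*(-2349) + 3*621 = 8910

8910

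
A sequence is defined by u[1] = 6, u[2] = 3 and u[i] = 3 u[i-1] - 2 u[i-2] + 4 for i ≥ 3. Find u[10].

481

u[3] = 3·3 - 2·6 + 4 = 1
u[4] = 3·1 - 2·3 + 4 = 1
u[5] = 3·1 - 2·1 + 4 = 5
u[6] = 3·5 - 2·1 + 4 = 17
u[7] = 3·17 - 2·5 + 4 = 45
u[8] = 3·45 - 2·17 + 4 = 105
u[9] = 3·105 - 2·45 + 4 = 229
u[10] = 3·229 - 2·105 + 4 = 481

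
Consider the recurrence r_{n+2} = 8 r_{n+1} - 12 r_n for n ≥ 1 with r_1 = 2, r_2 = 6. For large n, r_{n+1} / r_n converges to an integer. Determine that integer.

6

The characteristic equation is r^2 - 8r + 12 = 0, which factors as (r - 6)(r - 2) = 0.
So the roots are 6 and 2. Since |6| > |2| and the coefficient of 6^n is non-zero, the ratio tends to 6.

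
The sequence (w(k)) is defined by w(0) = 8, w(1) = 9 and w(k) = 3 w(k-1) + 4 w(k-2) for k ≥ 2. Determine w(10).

w(2) = 3(9) + 4(8) = 59
w(3) = 3(59) + 4(9) = 213
w(4) = 3(213) + 4(59) = 875
w(5) = 3(875) + 4(213) = 3477
w(6) = 3(3477) + 4(875) = 13931
w(7) = 3(13931) + 4(3477) = 55701
w(8) = 3(55701) + 4(13931) = 222827
w(9) = 3(222827) + 4(55701) = 891285
w(10) = 3(891285) + 4(222827) = 3565163

3565163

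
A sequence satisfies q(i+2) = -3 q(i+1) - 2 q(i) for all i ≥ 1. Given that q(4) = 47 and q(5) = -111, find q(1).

9

Rearranging, q(i-2) = (q(i) + 3 q(i-1)) / -2.
q(3) = (-111 + 3·47) / -2 = 30/-2 = -15
q(2) = (47 + 3·(-15)) / -2 = 2/-2 = -1
q(1) = (-15 + 3·(-1)) / -2 = -18/-2 = 9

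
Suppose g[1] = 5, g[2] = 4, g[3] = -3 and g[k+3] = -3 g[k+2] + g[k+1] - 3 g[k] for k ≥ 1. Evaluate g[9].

g[4] = -3*(-3) + 4 - 3*5 = -2
g[5] = -3*(-2) + (-3) - 3*4 = -9
g[6] = -3*(-9) + (-2) - 3*(-3) = 34
g[7] = -3*34 + (-9) - 3*(-2) = -105
g[8] = -3*(-105) + 34 - 3*(-9) = 376
g[9] = -3*376 + (-105) - 3*34 = -1335

-1335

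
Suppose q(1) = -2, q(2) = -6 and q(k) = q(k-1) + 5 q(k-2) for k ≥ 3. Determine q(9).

q(3) = (-6) + 5·(-2) = -16
q(4) = (-16) + 5·(-6) = -46
q(5) = (-46) + 5·(-16) = -126
q(6) = (-126) + 5·(-46) = -356
q(7) = (-356) + 5·(-126) = -986
q(8) = (-986) + 5·(-356) = -2766
q(9) = (-2766) + 5·(-986) = -7696

-7696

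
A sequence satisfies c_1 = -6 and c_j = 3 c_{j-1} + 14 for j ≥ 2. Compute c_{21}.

3486784394

The fixed point is 14/(1 - 3) = -7, so c_j + 7 = 3(c_{j-1} + 7).
Hence c_j = 1·3^{j-1} - 7.
c_{21} = 1·3^{20} - 7 = 1·3486784401 - 7 = 3486784394.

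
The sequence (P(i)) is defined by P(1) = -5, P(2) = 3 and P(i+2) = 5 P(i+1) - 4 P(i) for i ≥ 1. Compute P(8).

P(3) = 5*3 - 4*(-5) = 35
P(4) = 5*35 - 4*3 = 163
P(5) = 5*163 - 4*35 = 675
P(6) = 5*675 - 4*163 = 2723
P(7) = 5*2723 - 4*675 = 10915
P(8) = 5*10915 - 4*2723 = 43683

43683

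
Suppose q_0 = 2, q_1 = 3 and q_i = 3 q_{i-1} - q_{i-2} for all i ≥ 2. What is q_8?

2207

q_2 = 3(3) - 2 = 7
q_3 = 3(7) - 3 = 18
q_4 = 3(18) - 7 = 47
q_5 = 3(47) - 18 = 123
q_6 = 3(123) - 47 = 322
q_7 = 3(322) - 123 = 843
q_8 = 3(843) - 322 = 2207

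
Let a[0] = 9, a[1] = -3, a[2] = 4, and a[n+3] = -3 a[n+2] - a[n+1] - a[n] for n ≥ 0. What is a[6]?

a[3] = -3·4 - (-3) - 9 = -18
a[4] = -3·(-18) - 4 - (-3) = 53
a[5] = -3·53 - (-18) - 4 = -145
a[6] = -3·(-145) - 53 - (-18) = 400

400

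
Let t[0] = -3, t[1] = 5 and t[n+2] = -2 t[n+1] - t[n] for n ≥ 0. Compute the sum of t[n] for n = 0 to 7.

8

t[2] = -2*5 - (-3) = -7
t[3] = -2*(-7) - 5 = 9
t[4] = -2*9 - (-7) = -11
t[5] = -2*(-11) - 9 = 13
t[6] = -2*13 - (-11) = -15
t[7] = -2*(-15) - 13 = 17
Sum = (-3) + 5 + (-7) + 9 + (-11) + 13 + (-15) + 17 = 8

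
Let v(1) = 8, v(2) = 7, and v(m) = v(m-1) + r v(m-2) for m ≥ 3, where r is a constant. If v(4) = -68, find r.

v(3) = 7 + 8r
v(4) = 7 + 15r
So 7 + 15r = -68, giving r = -5.

-5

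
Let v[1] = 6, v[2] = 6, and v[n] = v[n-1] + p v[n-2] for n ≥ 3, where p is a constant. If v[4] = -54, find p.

-5

v[3] = 6 + 6p
v[4] = 6 + 12p
So 6 + 12p = -54, giving p = -5.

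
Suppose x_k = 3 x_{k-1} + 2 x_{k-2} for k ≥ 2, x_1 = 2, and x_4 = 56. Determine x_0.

-1

Let x_0 = v.
x_2 = 6 + 2v
x_3 = 22 + 6v
x_4 = 78 + 22v
So 78 + 22v = 56, giving v = -1.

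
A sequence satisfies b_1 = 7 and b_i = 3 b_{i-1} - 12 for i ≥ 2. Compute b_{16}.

The fixed point is -12/(1 - 3) = 6, so b_i - 6 = 3(b_{i-1} - 6).
Hence b_i = 1·3^{i-1} + 6.
b_{16} = 1·3^{15} + 6 = 1·14348907 + 6 = 14348913.

14348913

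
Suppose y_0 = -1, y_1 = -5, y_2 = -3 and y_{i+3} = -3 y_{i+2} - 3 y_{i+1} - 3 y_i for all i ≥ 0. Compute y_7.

y_3 = -3·(-3) - 3·(-5) - 3·(-1) = 27
y_4 = -3·27 - 3·(-3) - 3·(-5) = -57
y_5 = -3·(-57) - 3·27 - 3·(-3) = 99
y_6 = -3·99 - 3·(-57) - 3·27 = -207
y_7 = -3·(-207) - 3·99 - 3·(-57) = 495

495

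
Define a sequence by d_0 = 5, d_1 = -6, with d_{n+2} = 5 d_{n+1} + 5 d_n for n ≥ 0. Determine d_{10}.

d_2 = 5·(-6) + 5·5 = -5
d_3 = 5·(-5) + 5·(-6) = -55
d_4 = 5·(-55) + 5·(-5) = -300
d_5 = 5·(-300) + 5·(-55) = -1775
d_6 = 5·(-1775) + 5·(-300) = -10375
d_7 = 5·(-10375) + 5·(-1775) = -60750
d_8 = 5·(-60750) + 5·(-10375) = -355625
d_9 = 5·(-355625) + 5·(-60750) = -2081875
d_{10} = 5·(-2081875) + 5·(-355625) = -12187500

-12187500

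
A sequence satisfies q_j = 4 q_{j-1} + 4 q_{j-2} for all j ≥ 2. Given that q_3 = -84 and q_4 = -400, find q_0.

Rearranging, q_{j-2} = (q_j - 4 q_{j-1}) / 4.
q_2 = (-400 - 4*(-84)) / 4 = -64/4 = -16
q_1 = (-84 - 4*(-16)) / 4 = -20/4 = -5
q_0 = (-16 - 4*(-5)) / 4 = 4/4 = 1

1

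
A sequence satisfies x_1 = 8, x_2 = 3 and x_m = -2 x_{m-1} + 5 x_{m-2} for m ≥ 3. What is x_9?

x_3 = -2·3 + 5·8 = 34
x_4 = -2·34 + 5·3 = -53
x_5 = -2·(-53) + 5·34 = 276
x_6 = -2·276 + 5·(-53) = -817
x_7 = -2·(-817) + 5·276 = 3014
x_8 = -2·3014 + 5·(-817) = -10113
x_9 = -2·(-10113) + 5·3014 = 35296

35296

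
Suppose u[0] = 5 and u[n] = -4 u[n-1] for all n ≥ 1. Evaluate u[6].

20480

u[1] = -4*5 = -20
u[2] = -4*(-20) = 80
u[3] = -4*80 = -320
u[4] = -4*(-320) = 1280
u[5] = -4*1280 = -5120
u[6] = -4*(-5120) = 20480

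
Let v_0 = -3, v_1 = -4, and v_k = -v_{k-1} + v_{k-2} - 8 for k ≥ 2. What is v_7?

v_2 = -(-4) + (-3) - 8 = -7
v_3 = -(-7) + (-4) - 8 = -5
v_4 = -(-5) + (-7) - 8 = -10
v_5 = -(-10) + (-5) - 8 = -3
v_6 = -(-3) + (-10) - 8 = -15
v_7 = -(-15) + (-3) - 8 = 4

4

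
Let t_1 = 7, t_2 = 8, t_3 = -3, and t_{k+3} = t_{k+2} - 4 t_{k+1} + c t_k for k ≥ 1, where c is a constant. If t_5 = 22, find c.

t_4 = -35 + 7c
t_5 = -23 + 15c
So -23 + 15c = 22, giving c = 3.

3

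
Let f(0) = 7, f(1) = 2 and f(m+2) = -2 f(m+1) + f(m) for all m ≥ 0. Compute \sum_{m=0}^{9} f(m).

-615

f(2) = -2·2 + 7 = 3
f(3) = -2·3 + 2 = -4
f(4) = -2·(-4) + 3 = 11
f(5) = -2·11 + (-4) = -26
f(6) = -2·(-26) + 11 = 63
f(7) = -2·63 + (-26) = -152
f(8) = -2·(-152) + 63 = 367
f(9) = -2·367 + (-152) = -886
Sum = 7 + 2 + 3 + (-4) + 11 + (-26) + 63 + (-152) + 367 + (-886) = -615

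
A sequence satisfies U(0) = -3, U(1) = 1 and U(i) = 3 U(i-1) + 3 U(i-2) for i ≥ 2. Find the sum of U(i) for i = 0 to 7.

-4586

U(2) = 3(1) + 3(-3) = -6
U(3) = 3(-6) + 3(1) = -15
U(4) = 3(-15) + 3(-6) = -63
U(5) = 3(-63) + 3(-15) = -234
U(6) = 3(-234) + 3(-63) = -891
U(7) = 3(-891) + 3(-234) = -3375
Sum = (-3) + 1 + (-6) + (-15) + (-63) + (-234) + (-891) + (-3375) = -4586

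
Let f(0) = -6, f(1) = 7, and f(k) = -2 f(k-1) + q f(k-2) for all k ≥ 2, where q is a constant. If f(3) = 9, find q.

f(2) = -14 - 6q
f(3) = 28 + 19q
So 28 + 19q = 9, giving q = -1.

-1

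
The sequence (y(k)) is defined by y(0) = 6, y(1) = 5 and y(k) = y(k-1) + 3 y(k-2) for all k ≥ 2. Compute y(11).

34277

y(2) = 5 + 3(6) = 23
y(3) = 23 + 3(5) = 38
y(4) = 38 + 3(23) = 107
y(5) = 107 + 3(38) = 221
y(6) = 221 + 3(107) = 542
y(7) = 542 + 3(221) = 1205
y(8) = 1205 + 3(542) = 2831
y(9) = 2831 + 3(1205) = 6446
y(10) = 6446 + 3(2831) = 14939
y(11) = 14939 + 3(6446) = 34277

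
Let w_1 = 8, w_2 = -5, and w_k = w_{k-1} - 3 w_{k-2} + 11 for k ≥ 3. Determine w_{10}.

1100

w_3 = (-5) - 3(8) + 11 = -18
w_4 = (-18) - 3(-5) + 11 = 8
w_5 = 8 - 3(-18) + 11 = 73
w_6 = 73 - 3(8) + 11 = 60
w_7 = 60 - 3(73) + 11 = -148
w_8 = (-148) - 3(60) + 11 = -317
w_9 = (-317) - 3(-148) + 11 = 138
w_{10} = 138 - 3(-317) + 11 = 1100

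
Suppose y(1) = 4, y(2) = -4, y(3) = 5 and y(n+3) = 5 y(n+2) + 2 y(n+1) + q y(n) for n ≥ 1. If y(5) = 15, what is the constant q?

-5

y(4) = 17 + 4q
y(5) = 95 + 16q
So 95 + 16q = 15, giving q = -5.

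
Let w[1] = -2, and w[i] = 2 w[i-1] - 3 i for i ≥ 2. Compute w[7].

-677

w[2] = 2*(-2) - 6 = -10
w[3] = 2*(-10) - 9 = -29
w[4] = 2*(-29) - 12 = -70
w[5] = 2*(-70) - 15 = -155
w[6] = 2*(-155) - 18 = -328
w[7] = 2*(-328) - 21 = -677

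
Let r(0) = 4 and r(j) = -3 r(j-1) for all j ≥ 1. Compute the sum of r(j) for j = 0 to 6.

r(1) = -3(4) = -12
r(2) = -3(-12) = 36
r(3) = -3(36) = -108
r(4) = -3(-108) = 324
r(5) = -3(324) = -972
r(6) = -3(-972) = 2916
Sum = 4 + (-12) + 36 + (-108) + 324 + (-972) + 2916 = 2188

2188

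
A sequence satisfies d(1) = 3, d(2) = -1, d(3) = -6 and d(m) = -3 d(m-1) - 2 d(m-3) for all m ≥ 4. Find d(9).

d(4) = -3(-6) - 2(3) = 12
d(5) = -3(12) - 2(-1) = -34
d(6) = -3(-34) - 2(-6) = 114
d(7) = -3(114) - 2(12) = -366
d(8) = -3(-366) - 2(-34) = 1166
d(9) = -3(1166) - 2(114) = -3726

-3726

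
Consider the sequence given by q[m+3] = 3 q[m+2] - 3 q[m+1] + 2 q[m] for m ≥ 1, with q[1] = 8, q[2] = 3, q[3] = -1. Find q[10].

676

q[4] = 3(-1) - 3(3) + 2(8) = 4
q[5] = 3(4) - 3(-1) + 2(3) = 21
q[6] = 3(21) - 3(4) + 2(-1) = 49
q[7] = 3(49) - 3(21) + 2(4) = 92
q[8] = 3(92) - 3(49) + 2(21) = 171
q[9] = 3(171) - 3(92) + 2(49) = 335
q[10] = 3(335) - 3(171) + 2(92) = 676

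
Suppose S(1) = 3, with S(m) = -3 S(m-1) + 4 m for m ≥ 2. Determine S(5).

S(2) = -3(3) + 8 = -1
S(3) = -3(-1) + 12 = 15
S(4) = -3(15) + 16 = -29
S(5) = -3(-29) + 20 = 107

107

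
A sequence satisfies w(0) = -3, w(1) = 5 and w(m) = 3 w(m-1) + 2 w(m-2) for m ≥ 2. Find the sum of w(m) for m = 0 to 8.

28941

w(2) = 3*5 + 2*(-3) = 9
w(3) = 3*9 + 2*5 = 37
w(4) = 3*37 + 2*9 = 129
w(5) = 3*129 + 2*37 = 461
w(6) = 3*461 + 2*129 = 1641
w(7) = 3*1641 + 2*461 = 5845
w(8) = 3*5845 + 2*1641 = 20817
Sum = (-3) + 5 + 9 + 37 + 129 + 461 + 1641 + 5845 + 20817 = 28941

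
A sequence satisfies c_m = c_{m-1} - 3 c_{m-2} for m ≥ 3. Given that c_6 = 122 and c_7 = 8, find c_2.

2

Rearranging, c_{m-2} = (c_m - c_{m-1}) / -3.
c_5 = (8 - 122) / -3 = -114/-3 = 38
c_4 = (122 - 38) / -3 = 84/-3 = -28
c_3 = (38 - (-28)) / -3 = 66/-3 = -22
c_2 = (-28 - (-22)) / -3 = -6/-3 = 2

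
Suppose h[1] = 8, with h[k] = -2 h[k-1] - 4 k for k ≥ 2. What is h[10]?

-5248

h[2] = -2(8) - 8 = -24
h[3] = -2(-24) - 12 = 36
h[4] = -2(36) - 16 = -88
h[5] = -2(-88) - 20 = 156
h[6] = -2(156) - 24 = -336
h[7] = -2(-336) - 28 = 644
h[8] = -2(644) - 32 = -1320
h[9] = -2(-1320) - 36 = 2604
h[10] = -2(2604) - 40 = -5248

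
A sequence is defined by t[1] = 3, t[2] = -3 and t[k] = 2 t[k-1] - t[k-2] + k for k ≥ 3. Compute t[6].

t[3] = 2(-3) - 3 + 3 = -6
t[4] = 2(-6) - (-3) + 4 = -5
t[5] = 2(-5) - (-6) + 5 = 1
t[6] = 2(1) - (-5) + 6 = 13

13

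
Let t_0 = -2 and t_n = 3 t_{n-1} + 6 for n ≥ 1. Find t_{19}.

The fixed point is 6/(1 - 3) = -3, so t_n + 3 = 3(t_{n-1} + 3).
Hence t_n = 1·3^n - 3.
t_{19} = 1·3^{19} - 3 = 1·1162261467 - 3 = 1162261464.

1162261464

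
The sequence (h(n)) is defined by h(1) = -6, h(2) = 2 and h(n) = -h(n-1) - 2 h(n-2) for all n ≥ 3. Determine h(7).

-22

h(3) = -2 - 2·(-6) = 10
h(4) = -10 - 2·2 = -14
h(5) = -(-14) - 2·10 = -6
h(6) = -(-6) - 2·(-14) = 34
h(7) = -34 - 2·(-6) = -22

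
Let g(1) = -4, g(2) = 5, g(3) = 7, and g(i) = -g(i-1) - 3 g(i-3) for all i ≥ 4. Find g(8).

g(4) = -7 - 3·(-4) = 5
g(5) = -5 - 3·5 = -20
g(6) = -(-20) - 3·7 = -1
g(7) = -(-1) - 3·5 = -14
g(8) = -(-14) - 3·(-20) = 74

74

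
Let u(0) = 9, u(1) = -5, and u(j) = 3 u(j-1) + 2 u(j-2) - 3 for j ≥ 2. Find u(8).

-7014

u(2) = 3(-5) + 2(9) - 3 = 0
u(3) = 3(0) + 2(-5) - 3 = -13
u(4) = 3(-13) + 2(0) - 3 = -42
u(5) = 3(-42) + 2(-13) - 3 = -155
u(6) = 3(-155) + 2(-42) - 3 = -552
u(7) = 3(-552) + 2(-155) - 3 = -1969
u(8) = 3(-1969) + 2(-552) - 3 = -7014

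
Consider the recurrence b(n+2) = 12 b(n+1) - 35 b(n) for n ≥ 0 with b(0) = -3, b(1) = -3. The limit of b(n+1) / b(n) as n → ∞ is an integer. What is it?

7

The characteristic equation is r^2 - 12r + 35 = 0, which factors as (r - 7)(r - 5) = 0.
So the roots are 7 and 5. Since |7| > |5| and the coefficient of 7^n is non-zero, the ratio tends to 7.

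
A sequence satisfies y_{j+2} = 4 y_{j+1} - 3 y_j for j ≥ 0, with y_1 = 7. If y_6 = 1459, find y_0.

3

Let y_0 = w.
y_2 = 28 - 3w
y_3 = 91 - 12w
y_4 = 280 - 39w
y_5 = 847 - 120w
y_6 = 2548 - 363w
So 2548 - 363w = 1459, giving w = 3.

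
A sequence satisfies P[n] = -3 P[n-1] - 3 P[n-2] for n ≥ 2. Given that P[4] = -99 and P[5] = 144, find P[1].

Rearranging, P[n-2] = (P[n] + 3 P[n-1]) / -3.
P[3] = (144 + 3·(-99)) / -3 = -153/-3 = 51
P[2] = (-99 + 3·51) / -3 = 54/-3 = -18
P[1] = (51 + 3·(-18)) / -3 = -3/-3 = 1

1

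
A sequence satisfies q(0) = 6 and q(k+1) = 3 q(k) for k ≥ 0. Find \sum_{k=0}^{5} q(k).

q(1) = 3(6) = 18
q(2) = 3(18) = 54
q(3) = 3(54) = 162
q(4) = 3(162) = 486
q(5) = 3(486) = 1458
Sum = 6 + 18 + 54 + 162 + 486 + 1458 = 2184

2184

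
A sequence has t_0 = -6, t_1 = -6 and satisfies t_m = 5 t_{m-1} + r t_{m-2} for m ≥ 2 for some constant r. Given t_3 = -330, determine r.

t_2 = -30 - 6r
t_3 = -150 - 36r
So -150 - 36r = -330, giving r = 5.

5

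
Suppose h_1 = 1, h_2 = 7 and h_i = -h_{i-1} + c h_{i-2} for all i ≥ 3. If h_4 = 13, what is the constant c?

1

h_3 = -7 + c
h_4 = 7 + 6c
So 7 + 6c = 13, giving c = 1.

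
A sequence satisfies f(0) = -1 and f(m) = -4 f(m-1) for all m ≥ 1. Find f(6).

-4096

f(1) = -4·(-1) = 4
f(2) = -4·4 = -16
f(3) = -4·(-16) = 64
f(4) = -4·64 = -256
f(5) = -4·(-256) = 1024
f(6) = -4·1024 = -4096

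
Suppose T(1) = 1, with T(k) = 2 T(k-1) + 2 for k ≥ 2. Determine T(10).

T(2) = 2·1 + 2 = 4
T(3) = 2·4 + 2 = 10
T(4) = 2·10 + 2 = 22
T(5) = 2·22 + 2 = 46
T(6) = 2·46 + 2 = 94
T(7) = 2·94 + 2 = 190
T(8) = 2·190 + 2 = 382
T(9) = 2·382 + 2 = 766
T(10) = 2·766 + 2 = 1534

1534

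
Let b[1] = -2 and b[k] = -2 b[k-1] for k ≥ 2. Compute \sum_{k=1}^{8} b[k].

170

b[2] = -2(-2) = 4
b[3] = -2(4) = -8
b[4] = -2(-8) = 16
b[5] = -2(16) = -32
b[6] = -2(-32) = 64
b[7] = -2(64) = -128
b[8] = -2(-128) = 256
Sum = (-2) + 4 + (-8) + 16 + (-32) + 64 + (-128) + 256 = 170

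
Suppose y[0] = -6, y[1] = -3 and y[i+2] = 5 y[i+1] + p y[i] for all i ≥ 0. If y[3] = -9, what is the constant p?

y[2] = -15 - 6p
y[3] = -75 - 33p
So -75 - 33p = -9, giving p = -2.

-2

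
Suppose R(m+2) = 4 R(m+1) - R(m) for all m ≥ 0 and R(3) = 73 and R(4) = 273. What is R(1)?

Rearranging, R(m-2) = -(R(m) - 4 R(m-1)).
R(2) = -(273 - 4(73)) = 19
R(1) = -(73 - 4(19)) = 3

3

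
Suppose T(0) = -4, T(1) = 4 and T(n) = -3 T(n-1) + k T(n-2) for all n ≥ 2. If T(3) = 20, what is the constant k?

T(2) = -12 - 4k
T(3) = 36 + 16k
So 36 + 16k = 20, giving k = -1.

-1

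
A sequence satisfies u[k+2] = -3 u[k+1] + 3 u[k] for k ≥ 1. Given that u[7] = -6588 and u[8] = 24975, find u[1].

Rearranging, u[k-2] = (u[k] + 3 u[k-1]) / 3.
u[6] = (24975 + 3(-6588)) / 3 = 5211/3 = 1737
u[5] = (-6588 + 3(1737)) / 3 = -1377/3 = -459
u[4] = (1737 + 3(-459)) / 3 = 360/3 = 120
u[3] = (-459 + 3(120)) / 3 = -99/3 = -33
u[2] = (120 + 3(-33)) / 3 = 21/3 = 7
u[1] = (-33 + 3(7)) / 3 = -12/3 = -4

-4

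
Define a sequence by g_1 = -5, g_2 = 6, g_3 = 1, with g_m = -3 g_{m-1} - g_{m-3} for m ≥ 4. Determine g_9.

-1034

g_4 = -3(1) - (-5) = 2
g_5 = -3(2) - 6 = -12
g_6 = -3(-12) - 1 = 35
g_7 = -3(35) - 2 = -107
g_8 = -3(-107) - (-12) = 333
g_9 = -3(333) - 35 = -1034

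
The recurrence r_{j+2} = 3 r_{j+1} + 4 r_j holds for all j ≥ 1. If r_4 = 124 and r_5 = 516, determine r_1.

Rearranging, r_{j-2} = (r_j - 3 r_{j-1}) / 4.
r_3 = (516 - 3*124) / 4 = 144/4 = 36
r_2 = (124 - 3*36) / 4 = 16/4 = 4
r_1 = (36 - 3*4) / 4 = 24/4 = 6

6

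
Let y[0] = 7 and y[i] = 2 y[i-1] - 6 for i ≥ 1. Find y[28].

268435462

The fixed point is -6/(1 - 2) = 6, so y[i] - 6 = 2(y[i-1] - 6).
Hence y[i] = 1·2^i + 6.
y[28] = 1·2^{28} + 6 = 1·268435456 + 6 = 268435462.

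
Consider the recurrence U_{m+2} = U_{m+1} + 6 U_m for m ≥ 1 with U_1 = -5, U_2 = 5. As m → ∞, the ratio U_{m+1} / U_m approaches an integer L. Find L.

The characteristic equation is r^2 - r - 6 = 0, which factors as (r - 3)(r + 2) = 0.
So the roots are 3 and -2. Since |3| > |-2| and the coefficient of 3^m is non-zero, the ratio tends to 3.

3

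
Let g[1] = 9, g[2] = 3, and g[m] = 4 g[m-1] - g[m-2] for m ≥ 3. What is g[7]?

g[3] = 4·3 - 9 = 3
g[4] = 4·3 - 3 = 9
g[5] = 4·9 - 3 = 33
g[6] = 4·33 - 9 = 123
g[7] = 4·123 - 33 = 459

459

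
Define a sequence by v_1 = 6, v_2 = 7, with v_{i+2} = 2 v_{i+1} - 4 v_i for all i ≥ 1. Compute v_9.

-640

v_3 = 2(7) - 4(6) = -10
v_4 = 2(-10) - 4(7) = -48
v_5 = 2(-48) - 4(-10) = -56
v_6 = 2(-56) - 4(-48) = 80
v_7 = 2(80) - 4(-56) = 384
v_8 = 2(384) - 4(80) = 448
v_9 = 2(448) - 4(384) = -640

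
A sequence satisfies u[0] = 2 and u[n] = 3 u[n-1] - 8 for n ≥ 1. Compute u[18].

The fixed point is -8/(1 - 3) = 4, so u[n] - 4 = 3(u[n-1] - 4).
Hence u[n] = -2·3^n + 4.
u[18] = -2·3^{18} + 4 = -2·387420489 + 4 = -774840974.

-774840974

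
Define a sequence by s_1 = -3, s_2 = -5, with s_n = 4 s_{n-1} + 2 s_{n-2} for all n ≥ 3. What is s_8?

s_3 = 4*(-5) + 2*(-3) = -26
s_4 = 4*(-26) + 2*(-5) = -114
s_5 = 4*(-114) + 2*(-26) = -508
s_6 = 4*(-508) + 2*(-114) = -2260
s_7 = 4*(-2260) + 2*(-508) = -10056
s_8 = 4*(-10056) + 2*(-2260) = -44744

-44744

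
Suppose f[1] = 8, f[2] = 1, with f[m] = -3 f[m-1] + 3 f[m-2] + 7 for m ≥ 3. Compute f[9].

63268

f[3] = -3·1 + 3·8 + 7 = 28
f[4] = -3·28 + 3·1 + 7 = -74
f[5] = -3·(-74) + 3·28 + 7 = 313
f[6] = -3·313 + 3·(-74) + 7 = -1154
f[7] = -3·(-1154) + 3·313 + 7 = 4408
f[8] = -3·4408 + 3·(-1154) + 7 = -16679
f[9] = -3·(-16679) + 3·4408 + 7 = 63268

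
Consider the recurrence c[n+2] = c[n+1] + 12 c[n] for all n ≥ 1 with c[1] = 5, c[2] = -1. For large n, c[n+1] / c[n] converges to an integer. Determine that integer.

The characteristic equation is r^2 - r - 12 = 0, which factors as (r - 4)(r + 3) = 0.
So the roots are 4 and -3. Since |4| > |-3| and the coefficient of 4^n is non-zero, the ratio tends to 4.

4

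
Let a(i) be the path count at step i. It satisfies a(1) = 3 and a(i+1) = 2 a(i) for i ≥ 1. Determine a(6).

96

a(2) = 2*3 = 6
a(3) = 2*6 = 12
a(4) = 2*12 = 24
a(5) = 2*24 = 48
a(6) = 2*48 = 96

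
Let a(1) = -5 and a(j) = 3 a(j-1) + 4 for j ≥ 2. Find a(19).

The fixed point is 4/(1 - 3) = -2, so a(j) + 2 = 3(a(j-1) + 2).
Hence a(j) = -3·3^{j-1} - 2.
a(19) = -3·3^{18} - 2 = -3·387420489 - 2 = -1162261469.

-1162261469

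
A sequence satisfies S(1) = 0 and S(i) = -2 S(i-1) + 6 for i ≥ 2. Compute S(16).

The fixed point is 6/(1 + 2) = 2, so S(i) - 2 = -2(S(i-1) - 2).
Hence S(i) = -2·(-2)^{i-1} + 2.
S(16) = -2·(-2)^{15} + 2 = -2·-32768 + 2 = 65538.

65538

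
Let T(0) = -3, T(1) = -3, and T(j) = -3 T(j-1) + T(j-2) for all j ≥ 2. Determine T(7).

-2487

T(2) = -3*(-3) + (-3) = 6
T(3) = -3*6 + (-3) = -21
T(4) = -3*(-21) + 6 = 69
T(5) = -3*69 + (-21) = -228
T(6) = -3*(-228) + 69 = 753
T(7) = -3*753 + (-228) = -2487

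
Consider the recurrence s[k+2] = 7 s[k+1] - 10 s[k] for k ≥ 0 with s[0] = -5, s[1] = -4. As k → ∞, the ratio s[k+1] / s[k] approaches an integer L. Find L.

The characteristic equation is r^2 - 7r + 10 = 0, which factors as (r - 5)(r - 2) = 0.
So the roots are 5 and 2. Since |5| > |2| and the coefficient of 5^k is non-zero, the ratio tends to 5.

5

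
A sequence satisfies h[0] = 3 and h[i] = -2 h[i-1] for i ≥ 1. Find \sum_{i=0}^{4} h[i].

33

h[1] = -2*3 = -6
h[2] = -2*(-6) = 12
h[3] = -2*12 = -24
h[4] = -2*(-24) = 48
Sum = 3 + (-6) + 12 + (-24) + 48 = 33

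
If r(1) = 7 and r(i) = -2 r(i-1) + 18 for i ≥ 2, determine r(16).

The fixed point is 18/(1 + 2) = 6, so r(i) - 6 = -2(r(i-1) - 6).
Hence r(i) = 1·(-2)^{i-1} + 6.
r(16) = 1·(-2)^{15} + 6 = 1·-32768 + 6 = -32762.

-32762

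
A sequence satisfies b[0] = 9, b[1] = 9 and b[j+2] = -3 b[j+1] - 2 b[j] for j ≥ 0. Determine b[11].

36837

b[2] = -3(9) - 2(9) = -45
b[3] = -3(-45) - 2(9) = 117
b[4] = -3(117) - 2(-45) = -261
b[5] = -3(-261) - 2(117) = 549
b[6] = -3(549) - 2(-261) = -1125
b[7] = -3(-1125) - 2(549) = 2277
b[8] = -3(2277) - 2(-1125) = -4581
b[9] = -3(-4581) - 2(2277) = 9189
b[10] = -3(9189) - 2(-4581) = -18405
b[11] = -3(-18405) - 2(9189) = 36837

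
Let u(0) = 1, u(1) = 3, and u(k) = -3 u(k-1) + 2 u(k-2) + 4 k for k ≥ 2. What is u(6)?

-423

u(2) = -3(3) + 2(1) + 8 = 1
u(3) = -3(1) + 2(3) + 12 = 15
u(4) = -3(15) + 2(1) + 16 = -27
u(5) = -3(-27) + 2(15) + 20 = 131
u(6) = -3(131) + 2(-27) + 24 = -423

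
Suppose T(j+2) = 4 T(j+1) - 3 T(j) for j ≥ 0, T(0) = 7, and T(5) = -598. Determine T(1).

Let T(1) = x.
T(2) = -21 + 4x
T(3) = -84 + 13x
T(4) = -273 + 40x
T(5) = -840 + 121x
So -840 + 121x = -598, giving x = 2.

2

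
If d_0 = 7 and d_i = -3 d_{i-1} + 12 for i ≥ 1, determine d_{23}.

The fixed point is 12/(1 + 3) = 3, so d_i - 3 = -3(d_{i-1} - 3).
Hence d_i = 4·(-3)^i + 3.
d_{23} = 4·(-3)^{23} + 3 = 4·-94143178827 + 3 = -376572715305.

-376572715305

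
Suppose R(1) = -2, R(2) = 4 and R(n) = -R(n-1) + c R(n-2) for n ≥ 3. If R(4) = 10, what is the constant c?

R(3) = -4 - 2c
R(4) = 4 + 6c
So 4 + 6c = 10, giving c = 1.

1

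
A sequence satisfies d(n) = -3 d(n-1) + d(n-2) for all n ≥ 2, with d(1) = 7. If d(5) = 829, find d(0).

-2

Let d(0) = z.
d(2) = -21 + z
d(3) = 70 - 3z
d(4) = -231 + 10z
d(5) = 763 - 33z
So 763 - 33z = 829, giving z = -2.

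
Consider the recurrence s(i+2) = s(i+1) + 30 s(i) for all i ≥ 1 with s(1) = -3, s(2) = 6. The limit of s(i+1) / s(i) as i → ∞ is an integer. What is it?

6

The characteristic equation is r^2 - r - 30 = 0, which factors as (r - 6)(r + 5) = 0.
So the roots are 6 and -5. Since |6| > |-5| and the coefficient of 6^i is non-zero, the ratio tends to 6.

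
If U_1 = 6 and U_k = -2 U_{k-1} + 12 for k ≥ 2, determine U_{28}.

The fixed point is 12/(1 + 2) = 4, so U_k - 4 = -2(U_{k-1} - 4).
Hence U_k = 2·(-2)^{k-1} + 4.
U_{28} = 2·(-2)^{27} + 4 = 2·-134217728 + 4 = -268435452.

-268435452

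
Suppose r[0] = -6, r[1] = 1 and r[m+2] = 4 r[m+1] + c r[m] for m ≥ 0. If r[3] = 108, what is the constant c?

r[2] = 4 - 6c
r[3] = 16 - 23c
So 16 - 23c = 108, giving c = -4.

-4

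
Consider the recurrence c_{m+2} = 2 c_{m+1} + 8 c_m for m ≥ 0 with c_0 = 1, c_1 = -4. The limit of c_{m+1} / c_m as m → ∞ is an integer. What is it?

The characteristic equation is r^2 - 2r - 8 = 0, which factors as (r - 4)(r + 2) = 0.
So the roots are 4 and -2. Since |4| > |-2| and the coefficient of 4^m is non-zero, the ratio tends to 4.

4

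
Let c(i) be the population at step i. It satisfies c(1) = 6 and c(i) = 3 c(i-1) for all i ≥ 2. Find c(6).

1458

c(2) = 3*6 = 18
c(3) = 3*18 = 54
c(4) = 3*54 = 162
c(5) = 3*162 = 486
c(6) = 3*486 = 1458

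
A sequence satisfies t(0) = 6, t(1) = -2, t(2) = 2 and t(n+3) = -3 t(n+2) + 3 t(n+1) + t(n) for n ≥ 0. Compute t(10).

t(3) = -3·2 + 3·(-2) + 6 = -6
t(4) = -3·(-6) + 3·2 + (-2) = 22
t(5) = -3·22 + 3·(-6) + 2 = -82
t(6) = -3·(-82) + 3·22 + (-6) = 306
t(7) = -3·306 + 3·(-82) + 22 = -1142
t(8) = -3·(-1142) + 3·306 + (-82) = 4262
t(9) = -3·4262 + 3·(-1142) + 306 = -15906
t(10) = -3·(-15906) + 3·4262 + (-1142) = 59362

59362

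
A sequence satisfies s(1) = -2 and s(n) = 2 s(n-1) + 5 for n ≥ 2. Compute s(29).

The fixed point is 5/(1 - 2) = -5, so s(n) + 5 = 2(s(n-1) + 5).
Hence s(n) = 3·2^{n-1} - 5.
s(29) = 3·2^{28} - 5 = 3·268435456 - 5 = 805306363.

805306363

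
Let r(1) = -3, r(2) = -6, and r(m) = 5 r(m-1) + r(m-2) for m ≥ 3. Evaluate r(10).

r(3) = 5·(-6) + (-3) = -33
r(4) = 5·(-33) + (-6) = -171
r(5) = 5·(-171) + (-33) = -888
r(6) = 5·(-888) + (-171) = -4611
r(7) = 5·(-4611) + (-888) = -23943
r(8) = 5·(-23943) + (-4611) = -124326
r(9) = 5·(-124326) + (-23943) = -645573
r(10) = 5·(-645573) + (-124326) = -3352191

-3352191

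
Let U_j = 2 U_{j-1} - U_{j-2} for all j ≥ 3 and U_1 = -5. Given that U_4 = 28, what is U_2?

Let U_2 = y.
U_3 = 5 + 2y
U_4 = 10 + 3y
So 10 + 3y = 28, giving y = 6.

6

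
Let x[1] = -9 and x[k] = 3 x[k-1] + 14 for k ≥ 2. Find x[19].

-774840985

The fixed point is 14/(1 - 3) = -7, so x[k] + 7 = 3(x[k-1] + 7).
Hence x[k] = -2·3^{k-1} - 7.
x[19] = -2·3^{18} - 7 = -2·387420489 - 7 = -774840985.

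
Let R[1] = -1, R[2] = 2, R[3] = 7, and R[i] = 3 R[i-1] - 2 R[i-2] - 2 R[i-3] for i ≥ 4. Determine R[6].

65

R[4] = 3*7 - 2*2 - 2*(-1) = 19
R[5] = 3*19 - 2*7 - 2*2 = 39
R[6] = 3*39 - 2*19 - 2*7 = 65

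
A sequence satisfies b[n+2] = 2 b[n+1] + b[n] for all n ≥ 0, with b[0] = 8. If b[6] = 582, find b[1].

Let b[1] = v.
b[2] = 8 + 2v
b[3] = 16 + 5v
b[4] = 40 + 12v
b[5] = 96 + 29v
b[6] = 232 + 70v
So 232 + 70v = 582, giving v = 5.

5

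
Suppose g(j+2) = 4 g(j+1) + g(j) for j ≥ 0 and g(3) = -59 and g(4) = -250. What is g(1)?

Rearranging, g(j-2) = g(j) - 4 g(j-1).
g(2) = -250 - 4·(-59) = -14
g(1) = -59 - 4·(-14) = -3

-3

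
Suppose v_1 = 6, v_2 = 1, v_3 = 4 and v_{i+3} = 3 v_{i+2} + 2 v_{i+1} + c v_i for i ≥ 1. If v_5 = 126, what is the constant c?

4

v_4 = 14 + 6c
v_5 = 50 + 19c
So 50 + 19c = 126, giving c = 4.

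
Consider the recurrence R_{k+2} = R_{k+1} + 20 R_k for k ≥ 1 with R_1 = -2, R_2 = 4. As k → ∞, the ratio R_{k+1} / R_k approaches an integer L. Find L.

5

The characteristic equation is r^2 - r - 20 = 0, which factors as (r - 5)(r + 4) = 0.
So the roots are 5 and -4. Since |5| > |-4| and the coefficient of 5^k is non-zero, the ratio tends to 5.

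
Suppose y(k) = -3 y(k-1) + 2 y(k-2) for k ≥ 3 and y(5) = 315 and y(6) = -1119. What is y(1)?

Rearranging, y(k-2) = (y(k) + 3 y(k-1)) / 2.
y(4) = (-1119 + 3(315)) / 2 = -174/2 = -87
y(3) = (315 + 3(-87)) / 2 = 54/2 = 27
y(2) = (-87 + 3(27)) / 2 = -6/2 = -3
y(1) = (27 + 3(-3)) / 2 = 18/2 = 9

9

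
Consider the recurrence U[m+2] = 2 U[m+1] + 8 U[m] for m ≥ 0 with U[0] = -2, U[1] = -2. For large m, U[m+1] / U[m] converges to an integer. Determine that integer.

4

The characteristic equation is r^2 - 2r - 8 = 0, which factors as (r - 4)(r + 2) = 0.
So the roots are 4 and -2. Since |4| > |-2| and the coefficient of 4^m is non-zero, the ratio tends to 4.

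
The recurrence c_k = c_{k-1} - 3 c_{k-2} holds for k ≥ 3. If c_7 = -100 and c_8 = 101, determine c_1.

Rearranging, c_{k-2} = (c_k - c_{k-1}) / -3.
c_6 = (101 - (-100)) / -3 = 201/-3 = -67
c_5 = (-100 - (-67)) / -3 = -33/-3 = 11
c_4 = (-67 - 11) / -3 = -78/-3 = 26
c_3 = (11 - 26) / -3 = -15/-3 = 5
c_2 = (26 - 5) / -3 = 21/-3 = -7
c_1 = (5 - (-7)) / -3 = 12/-3 = -4

-4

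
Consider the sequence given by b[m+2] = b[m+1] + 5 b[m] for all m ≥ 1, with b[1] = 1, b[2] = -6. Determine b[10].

-9811

b[3] = (-6) + 5*1 = -1
b[4] = (-1) + 5*(-6) = -31
b[5] = (-31) + 5*(-1) = -36
b[6] = (-36) + 5*(-31) = -191
b[7] = (-191) + 5*(-36) = -371
b[8] = (-371) + 5*(-191) = -1326
b[9] = (-1326) + 5*(-371) = -3181
b[10] = (-3181) + 5*(-1326) = -9811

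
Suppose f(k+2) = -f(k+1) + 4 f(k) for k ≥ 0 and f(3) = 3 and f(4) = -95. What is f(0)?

Rearranging, f(k-2) = (f(k) + f(k-1)) / 4.
f(2) = (-95 + 3) / 4 = -92/4 = -23
f(1) = (3 + (-23)) / 4 = -20/4 = -5
f(0) = (-23 + (-5)) / 4 = -28/4 = -7

-7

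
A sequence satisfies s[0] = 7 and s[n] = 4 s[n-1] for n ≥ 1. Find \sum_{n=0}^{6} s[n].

38227

s[1] = 4*7 = 28
s[2] = 4*28 = 112
s[3] = 4*112 = 448
s[4] = 4*448 = 1792
s[5] = 4*1792 = 7168
s[6] = 4*7168 = 28672
Sum = 7 + 28 + 112 + 448 + 1792 + 7168 + 28672 = 38227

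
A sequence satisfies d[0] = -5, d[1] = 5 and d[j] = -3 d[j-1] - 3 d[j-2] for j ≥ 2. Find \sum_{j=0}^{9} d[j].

345

d[2] = -3·5 - 3·(-5) = 0
d[3] = -3·0 - 3·5 = -15
d[4] = -3·(-15) - 3·0 = 45
d[5] = -3·45 - 3·(-15) = -90
d[6] = -3·(-90) - 3·45 = 135
d[7] = -3·135 - 3·(-90) = -135
d[8] = -3·(-135) - 3·135 = 0
d[9] = -3·0 - 3·(-135) = 405
Sum = (-5) + 5 + 0 + (-15) + 45 + (-90) + 135 + (-135) + 0 + 405 = 345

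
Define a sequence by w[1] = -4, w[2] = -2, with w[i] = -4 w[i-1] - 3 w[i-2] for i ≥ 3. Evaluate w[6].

w[3] = -4*(-2) - 3*(-4) = 20
w[4] = -4*20 - 3*(-2) = -74
w[5] = -4*(-74) - 3*20 = 236
w[6] = -4*236 - 3*(-74) = -722

-722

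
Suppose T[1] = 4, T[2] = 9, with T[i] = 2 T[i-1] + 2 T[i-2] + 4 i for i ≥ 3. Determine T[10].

49408

T[3] = 2·9 + 2·4 + 12 = 38
T[4] = 2·38 + 2·9 + 16 = 110
T[5] = 2·110 + 2·38 + 20 = 316
T[6] = 2·316 + 2·110 + 24 = 876
T[7] = 2·876 + 2·316 + 28 = 2412
T[8] = 2·2412 + 2·876 + 32 = 6608
T[9] = 2·6608 + 2·2412 + 36 = 18076
T[10] = 2·18076 + 2·6608 + 40 = 49408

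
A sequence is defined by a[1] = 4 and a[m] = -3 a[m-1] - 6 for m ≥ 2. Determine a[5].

a[2] = -3*4 - 6 = -18
a[3] = -3*(-18) - 6 = 48
a[4] = -3*48 - 6 = -150
a[5] = -3*(-150) - 6 = 444

444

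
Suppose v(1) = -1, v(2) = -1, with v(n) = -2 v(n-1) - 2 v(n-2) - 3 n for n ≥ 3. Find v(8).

-18

v(3) = -2*(-1) - 2*(-1) - 9 = -5
v(4) = -2*(-5) - 2*(-1) - 12 = 0
v(5) = -2*0 - 2*(-5) - 15 = -5
v(6) = -2*(-5) - 2*0 - 18 = -8
v(7) = -2*(-8) - 2*(-5) - 21 = 5
v(8) = -2*5 - 2*(-8) - 24 = -18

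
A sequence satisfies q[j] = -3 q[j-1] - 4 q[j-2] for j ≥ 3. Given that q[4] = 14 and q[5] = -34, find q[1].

2

Rearranging, q[j-2] = (q[j] + 3 q[j-1]) / -4.
q[3] = (-34 + 3*14) / -4 = 8/-4 = -2
q[2] = (14 + 3*(-2)) / -4 = 8/-4 = -2
q[1] = (-2 + 3*(-2)) / -4 = -8/-4 = 2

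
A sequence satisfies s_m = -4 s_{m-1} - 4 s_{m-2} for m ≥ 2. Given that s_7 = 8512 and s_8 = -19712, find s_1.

Rearranging, s_{m-2} = (s_m + 4 s_{m-1}) / -4.
s_6 = (-19712 + 4*8512) / -4 = 14336/-4 = -3584
s_5 = (8512 + 4*(-3584)) / -4 = -5824/-4 = 1456
s_4 = (-3584 + 4*1456) / -4 = 2240/-4 = -560
s_3 = (1456 + 4*(-560)) / -4 = -784/-4 = 196
s_2 = (-560 + 4*196) / -4 = 224/-4 = -56
s_1 = (196 + 4*(-56)) / -4 = -28/-4 = 7

7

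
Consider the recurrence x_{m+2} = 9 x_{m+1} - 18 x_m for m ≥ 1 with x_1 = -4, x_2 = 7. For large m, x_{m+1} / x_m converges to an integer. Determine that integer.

6

The characteristic equation is r^2 - 9r + 18 = 0, which factors as (r - 6)(r - 3) = 0.
So the roots are 6 and 3. Since |6| > |3| and the coefficient of 6^m is non-zero, the ratio tends to 6.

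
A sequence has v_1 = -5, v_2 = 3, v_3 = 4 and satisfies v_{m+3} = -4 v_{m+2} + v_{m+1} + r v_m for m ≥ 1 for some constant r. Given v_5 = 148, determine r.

v_4 = -13 - 5r
v_5 = 56 + 23r
So 56 + 23r = 148, giving r = 4.

4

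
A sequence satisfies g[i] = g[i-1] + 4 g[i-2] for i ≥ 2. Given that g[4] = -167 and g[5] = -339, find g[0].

-7

Rearranging, g[i-2] = (g[i] - g[i-1]) / 4.
g[3] = (-339 - (-167)) / 4 = -172/4 = -43
g[2] = (-167 - (-43)) / 4 = -124/4 = -31
g[1] = (-43 - (-31)) / 4 = -12/4 = -3
g[0] = (-31 - (-3)) / 4 = -28/4 = -7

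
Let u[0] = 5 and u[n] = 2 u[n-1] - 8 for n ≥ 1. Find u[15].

The fixed point is -8/(1 - 2) = 8, so u[n] - 8 = 2(u[n-1] - 8).
Hence u[n] = -3·2^n + 8.
u[15] = -3·2^{15} + 8 = -3·32768 + 8 = -98296.

-98296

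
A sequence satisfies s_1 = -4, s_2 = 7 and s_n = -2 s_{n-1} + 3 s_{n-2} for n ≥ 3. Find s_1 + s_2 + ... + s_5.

s_3 = -2·7 + 3·(-4) = -26
s_4 = -2·(-26) + 3·7 = 73
s_5 = -2·73 + 3·(-26) = -224
Sum = (-4) + 7 + (-26) + 73 + (-224) = -174

-174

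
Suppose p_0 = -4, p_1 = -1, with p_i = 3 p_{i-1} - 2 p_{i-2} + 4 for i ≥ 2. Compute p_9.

3537

p_2 = 3*(-1) - 2*(-4) + 4 = 9
p_3 = 3*9 - 2*(-1) + 4 = 33
p_4 = 3*33 - 2*9 + 4 = 85
p_5 = 3*85 - 2*33 + 4 = 193
p_6 = 3*193 - 2*85 + 4 = 413
p_7 = 3*413 - 2*193 + 4 = 857
p_8 = 3*857 - 2*413 + 4 = 1749
p_9 = 3*1749 - 2*857 + 4 = 3537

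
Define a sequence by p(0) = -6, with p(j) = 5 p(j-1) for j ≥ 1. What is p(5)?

-18750

p(1) = 5*(-6) = -30
p(2) = 5*(-30) = -150
p(3) = 5*(-150) = -750
p(4) = 5*(-750) = -3750
p(5) = 5*(-3750) = -18750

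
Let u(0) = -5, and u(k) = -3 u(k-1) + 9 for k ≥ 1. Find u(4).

-585

u(1) = -3*(-5) + 9 = 24
u(2) = -3*24 + 9 = -63
u(3) = -3*(-63) + 9 = 198
u(4) = -3*198 + 9 = -585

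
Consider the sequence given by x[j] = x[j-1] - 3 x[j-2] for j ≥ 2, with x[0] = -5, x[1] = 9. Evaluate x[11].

2742

x[2] = 9 - 3*(-5) = 24
x[3] = 24 - 3*9 = -3
x[4] = (-3) - 3*24 = -75
x[5] = (-75) - 3*(-3) = -66
x[6] = (-66) - 3*(-75) = 159
x[7] = 159 - 3*(-66) = 357
x[8] = 357 - 3*159 = -120
x[9] = (-120) - 3*357 = -1191
x[10] = (-1191) - 3*(-120) = -831
x[11] = (-831) - 3*(-1191) = 2742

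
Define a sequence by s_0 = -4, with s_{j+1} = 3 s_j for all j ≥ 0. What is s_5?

-972

s_1 = 3·(-4) = -12
s_2 = 3·(-12) = -36
s_3 = 3·(-36) = -108
s_4 = 3·(-108) = -324
s_5 = 3·(-324) = -972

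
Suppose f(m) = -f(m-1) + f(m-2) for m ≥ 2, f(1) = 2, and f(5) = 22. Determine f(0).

Let f(0) = v.
f(2) = -2 + v
f(3) = 4 - v
f(4) = -6 + 2v
f(5) = 10 - 3v
So 10 - 3v = 22, giving v = -4.

-4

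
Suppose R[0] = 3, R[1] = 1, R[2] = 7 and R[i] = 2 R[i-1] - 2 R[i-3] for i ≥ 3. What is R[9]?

R[3] = 2(7) - 2(3) = 8
R[4] = 2(8) - 2(1) = 14
R[5] = 2(14) - 2(7) = 14
R[6] = 2(14) - 2(8) = 12
R[7] = 2(12) - 2(14) = -4
R[8] = 2(-4) - 2(14) = -36
R[9] = 2(-36) - 2(12) = -96

-96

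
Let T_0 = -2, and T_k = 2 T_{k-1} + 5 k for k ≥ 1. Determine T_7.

T_1 = 2·(-2) + 5 = 1
T_2 = 2·1 + 10 = 12
T_3 = 2·12 + 15 = 39
T_4 = 2·39 + 20 = 98
T_5 = 2·98 + 25 = 221
T_6 = 2·221 + 30 = 472
T_7 = 2·472 + 35 = 979

979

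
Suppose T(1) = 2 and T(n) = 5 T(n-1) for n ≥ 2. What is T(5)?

T(2) = 5·2 = 10
T(3) = 5·10 = 50
T(4) = 5·50 = 250
T(5) = 5·250 = 1250

1250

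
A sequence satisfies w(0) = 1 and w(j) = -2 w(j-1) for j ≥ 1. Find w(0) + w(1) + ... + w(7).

w(1) = -2(1) = -2
w(2) = -2(-2) = 4
w(3) = -2(4) = -8
w(4) = -2(-8) = 16
w(5) = -2(16) = -32
w(6) = -2(-32) = 64
w(7) = -2(64) = -128
Sum = 1 + (-2) + 4 + (-8) + 16 + (-32) + 64 + (-128) = -85

-85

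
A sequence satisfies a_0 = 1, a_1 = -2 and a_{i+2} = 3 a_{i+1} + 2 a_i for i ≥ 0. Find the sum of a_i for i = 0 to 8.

a_2 = 3*(-2) + 2*1 = -4
a_3 = 3*(-4) + 2*(-2) = -16
a_4 = 3*(-16) + 2*(-4) = -56
a_5 = 3*(-56) + 2*(-16) = -200
a_6 = 3*(-200) + 2*(-56) = -712
a_7 = 3*(-712) + 2*(-200) = -2536
a_8 = 3*(-2536) + 2*(-712) = -9032
Sum = 1 + (-2) + (-4) + (-16) + (-56) + (-200) + (-712) + (-2536) + (-9032) = -12557

-12557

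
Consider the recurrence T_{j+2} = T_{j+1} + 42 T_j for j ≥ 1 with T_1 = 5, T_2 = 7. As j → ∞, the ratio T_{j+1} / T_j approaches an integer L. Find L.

The characteristic equation is r^2 - r - 42 = 0, which factors as (r - 7)(r + 6) = 0.
So the roots are 7 and -6. Since |7| > |-6| and the coefficient of 7^j is non-zero, the ratio tends to 7.

7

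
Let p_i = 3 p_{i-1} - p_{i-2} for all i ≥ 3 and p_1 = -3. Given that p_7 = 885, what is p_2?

5

Let p_2 = w.
p_3 = 3 + 3w
p_4 = 9 + 8w
p_5 = 24 + 21w
p_6 = 63 + 55w
p_7 = 165 + 144w
So 165 + 144w = 885, giving w = 5.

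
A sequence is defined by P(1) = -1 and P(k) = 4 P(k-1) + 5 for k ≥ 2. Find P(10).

P(2) = 4*(-1) + 5 = 1
P(3) = 4*1 + 5 = 9
P(4) = 4*9 + 5 = 41
P(5) = 4*41 + 5 = 169
P(6) = 4*169 + 5 = 681
P(7) = 4*681 + 5 = 2729
P(8) = 4*2729 + 5 = 10921
P(9) = 4*10921 + 5 = 43689
P(10) = 4*43689 + 5 = 174761

174761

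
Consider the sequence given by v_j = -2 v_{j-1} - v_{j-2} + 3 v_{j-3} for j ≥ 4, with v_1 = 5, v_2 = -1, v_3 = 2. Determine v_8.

v_4 = -2·2 - (-1) + 3·5 = 12
v_5 = -2·12 - 2 + 3·(-1) = -29
v_6 = -2·(-29) - 12 + 3·2 = 52
v_7 = -2·52 - (-29) + 3·12 = -39
v_8 = -2·(-39) - 52 + 3·(-29) = -61

-61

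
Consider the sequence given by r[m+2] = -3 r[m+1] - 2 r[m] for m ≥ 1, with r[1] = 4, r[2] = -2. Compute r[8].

250

r[3] = -3·(-2) - 2·4 = -2
r[4] = -3·(-2) - 2·(-2) = 10
r[5] = -3·10 - 2·(-2) = -26
r[6] = -3·(-26) - 2·10 = 58
r[7] = -3·58 - 2·(-26) = -122
r[8] = -3·(-122) - 2·58 = 250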